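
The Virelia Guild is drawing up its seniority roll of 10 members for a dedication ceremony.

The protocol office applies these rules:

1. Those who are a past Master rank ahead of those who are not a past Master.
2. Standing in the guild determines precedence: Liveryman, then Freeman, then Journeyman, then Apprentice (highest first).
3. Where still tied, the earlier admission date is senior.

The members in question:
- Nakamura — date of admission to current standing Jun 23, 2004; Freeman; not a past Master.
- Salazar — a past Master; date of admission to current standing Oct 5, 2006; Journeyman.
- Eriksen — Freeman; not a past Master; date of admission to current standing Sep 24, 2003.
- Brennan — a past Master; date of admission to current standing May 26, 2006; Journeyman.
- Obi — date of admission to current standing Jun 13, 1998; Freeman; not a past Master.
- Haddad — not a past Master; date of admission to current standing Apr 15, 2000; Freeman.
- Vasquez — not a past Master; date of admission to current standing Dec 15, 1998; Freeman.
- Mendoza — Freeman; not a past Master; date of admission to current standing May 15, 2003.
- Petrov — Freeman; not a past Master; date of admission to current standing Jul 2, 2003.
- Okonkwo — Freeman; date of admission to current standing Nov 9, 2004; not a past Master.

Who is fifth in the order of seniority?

Haddad

By the first rule: Brennan and Salazar (both a past Master); then Obi, Vasquez, Haddad, Mendoza, Petrov, Eriksen, Nakamura and Okonkwo (each not a past Master).
Brennan and Salazar are each Journeyman, so the next rule applies.
Among Brennan and Salazar, by date of admission to current standing (earlier first): Brennan (May 26, 2006) before Salazar (Oct 5, 2006).
Obi, Vasquez, Haddad, Mendoza, Petrov, Eriksen, Nakamura and Okonkwo are each Freeman, so the next rule applies.
Among Obi, Vasquez, Haddad, Mendoza, Petrov, Eriksen, Nakamura and Okonkwo, by date of admission to current standing (earlier first): Obi (Jun 13, 1998) before Vasquez (Dec 15, 1998) before Haddad (Apr 15, 2000) before Mendoza (May 15, 2003) before Petrov (Jul 2, 2003) before Eriksen (Sep 24, 2003) before Nakamura (Jun 23, 2004) before Okonkwo (Nov 9, 2004).
Order: Brennan, Salazar, Obi, Vasquez, Haddad, Mendoza, Petrov, Eriksen, Nakamura, Okonkwo.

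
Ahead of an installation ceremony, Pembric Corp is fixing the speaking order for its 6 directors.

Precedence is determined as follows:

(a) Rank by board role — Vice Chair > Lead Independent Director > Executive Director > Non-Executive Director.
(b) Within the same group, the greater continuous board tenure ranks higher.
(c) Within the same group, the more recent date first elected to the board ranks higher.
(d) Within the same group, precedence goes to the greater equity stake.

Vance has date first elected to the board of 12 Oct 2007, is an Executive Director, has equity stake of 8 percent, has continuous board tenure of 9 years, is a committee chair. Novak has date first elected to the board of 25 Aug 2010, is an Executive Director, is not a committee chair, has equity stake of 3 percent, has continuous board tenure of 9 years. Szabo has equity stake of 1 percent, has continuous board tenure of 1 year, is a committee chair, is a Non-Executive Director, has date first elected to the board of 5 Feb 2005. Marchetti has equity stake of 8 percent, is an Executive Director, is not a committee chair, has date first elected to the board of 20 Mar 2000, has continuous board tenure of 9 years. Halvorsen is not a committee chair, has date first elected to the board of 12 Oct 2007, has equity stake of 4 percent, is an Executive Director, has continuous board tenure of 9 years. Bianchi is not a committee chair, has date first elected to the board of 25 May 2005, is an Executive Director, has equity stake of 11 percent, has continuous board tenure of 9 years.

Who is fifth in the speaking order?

By board role: Novak, Vance, Halvorsen, Bianchi and Marchetti (Executive Director); then Szabo (Non-Executive Director).
Novak, Vance, Halvorsen, Bianchi and Marchetti all have continuous board tenure 9 years, so the next rule applies.
Among Novak, Vance, Halvorsen, Bianchi and Marchetti, by date first elected to the board (later first): Novak (25 Aug 2010) before Vance and Halvorsen (12 Oct 2007) before Bianchi (25 May 2005) before Marchetti (20 Mar 2000).
Among Vance and Halvorsen, by equity stake (higher first): Vance (8 percent) before Halvorsen (4 percent).
Order: Novak, Vance, Halvorsen, Bianchi, Marchetti, Szabo.

Marchetti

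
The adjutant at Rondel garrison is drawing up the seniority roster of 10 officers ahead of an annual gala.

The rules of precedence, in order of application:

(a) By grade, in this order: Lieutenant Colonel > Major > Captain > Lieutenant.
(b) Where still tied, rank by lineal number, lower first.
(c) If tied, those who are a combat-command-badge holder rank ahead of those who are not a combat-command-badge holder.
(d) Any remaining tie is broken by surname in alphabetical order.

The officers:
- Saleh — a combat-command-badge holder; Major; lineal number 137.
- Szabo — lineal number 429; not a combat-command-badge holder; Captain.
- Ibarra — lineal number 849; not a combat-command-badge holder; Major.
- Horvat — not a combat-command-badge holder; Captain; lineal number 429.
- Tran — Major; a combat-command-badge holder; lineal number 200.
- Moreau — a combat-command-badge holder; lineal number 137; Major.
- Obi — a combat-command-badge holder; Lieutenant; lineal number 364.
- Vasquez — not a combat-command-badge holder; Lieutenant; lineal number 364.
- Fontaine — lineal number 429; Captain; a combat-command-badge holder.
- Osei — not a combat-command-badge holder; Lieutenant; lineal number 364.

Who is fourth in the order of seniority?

By grade: Moreau, Saleh, Tran and Ibarra (Major); then Fontaine, Horvat and Szabo (Captain); then Obi, Osei and Vasquez (Lieutenant).
Among Moreau, Saleh, Tran and Ibarra, by lineal number (lower first): Moreau and Saleh (137) before Tran (200) before Ibarra (849).
Moreau and Saleh are each a combat-command-badge holder, so the next rule applies.
Among Moreau and Saleh, alphabetically by surname: Moreau before Saleh.
Fontaine, Horvat and Szabo all have lineal number 429, so the next rule applies.
Among Fontaine, Horvat and Szabo, a combat-command-badge holder before not a combat-command-badge holder: Fontaine (a combat-command-badge holder) before Horvat and Szabo (not a combat-command-badge holder).
Among Horvat and Szabo, alphabetically by surname: Horvat before Szabo.
Obi, Osei and Vasquez all have lineal number 364, so the next rule applies.
Among Obi, Osei and Vasquez, a combat-command-badge holder before not a combat-command-badge holder: Obi (a combat-command-badge holder) before Osei and Vasquez (not a combat-command-badge holder).
Among Osei and Vasquez, alphabetically by surname: Osei before Vasquez.
Order: Moreau, Saleh, Tran, Ibarra, Fontaine, Horvat, Szabo, Obi, Osei, Vasquez.

Ibarra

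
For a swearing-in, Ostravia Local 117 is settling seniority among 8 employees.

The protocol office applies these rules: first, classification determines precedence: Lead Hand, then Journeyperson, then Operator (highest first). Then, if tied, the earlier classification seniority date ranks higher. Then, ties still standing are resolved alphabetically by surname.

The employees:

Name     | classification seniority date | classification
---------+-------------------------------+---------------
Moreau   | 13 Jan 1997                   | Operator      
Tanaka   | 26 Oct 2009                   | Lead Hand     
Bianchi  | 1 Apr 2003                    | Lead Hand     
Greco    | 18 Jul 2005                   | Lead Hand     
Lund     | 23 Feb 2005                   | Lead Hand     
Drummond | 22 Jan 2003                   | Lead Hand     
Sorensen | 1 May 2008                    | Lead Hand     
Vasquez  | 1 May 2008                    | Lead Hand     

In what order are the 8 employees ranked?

By classification: Drummond, Bianchi, Lund, Greco, Sorensen, Vasquez and Tanaka (Lead Hand); then Moreau (Operator).
Among Drummond, Bianchi, Lund, Greco, Sorensen, Vasquez and Tanaka, by classification seniority date (earlier first): Drummond (22 Jan 2003) before Bianchi (1 Apr 2003) before Lund (23 Feb 2005) before Greco (18 Jul 2005) before Sorensen and Vasquez (1 May 2008) before Tanaka (26 Oct 2009).
Among Sorensen and Vasquez, alphabetically by surname: Sorensen before Vasquez.
Full order: Drummond, Bianchi, Lund, Greco, Sorensen, Vasquez, Tanaka, Moreau.

Drummond, Bianchi, Lund, Greco, Sorensen, Vasquez, Tanaka, Moreau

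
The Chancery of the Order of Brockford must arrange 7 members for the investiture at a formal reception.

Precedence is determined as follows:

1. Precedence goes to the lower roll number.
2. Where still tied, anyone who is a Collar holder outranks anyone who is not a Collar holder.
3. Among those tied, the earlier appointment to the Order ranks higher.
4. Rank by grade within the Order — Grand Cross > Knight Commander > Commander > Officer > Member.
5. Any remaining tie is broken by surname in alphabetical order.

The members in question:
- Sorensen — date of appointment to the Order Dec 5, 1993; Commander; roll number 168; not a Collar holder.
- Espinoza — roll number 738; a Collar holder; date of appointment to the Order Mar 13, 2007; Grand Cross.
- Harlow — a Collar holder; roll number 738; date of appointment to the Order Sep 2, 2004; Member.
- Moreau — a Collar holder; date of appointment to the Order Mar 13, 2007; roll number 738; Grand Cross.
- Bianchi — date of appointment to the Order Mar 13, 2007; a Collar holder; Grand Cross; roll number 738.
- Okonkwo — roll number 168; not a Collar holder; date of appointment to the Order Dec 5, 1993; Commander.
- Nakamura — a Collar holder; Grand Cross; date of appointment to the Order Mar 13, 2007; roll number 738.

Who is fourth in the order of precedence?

By roll number (lower first): Okonkwo and Sorensen (both 168); then Harlow, Bianchi, Espinoza, Moreau and Nakamura (each 738).
Okonkwo and Sorensen are each not a Collar holder, so the next rule applies.
Okonkwo and Sorensen both have date of appointment to the Order Dec 5, 1993, so the next rule applies.
Okonkwo and Sorensen are each Commander, so the next rule applies.
Among Okonkwo and Sorensen, alphabetically by surname: Okonkwo before Sorensen.
Harlow, Bianchi, Espinoza, Moreau and Nakamura are each a Collar holder, so the next rule applies.
Among Harlow, Bianchi, Espinoza, Moreau and Nakamura, by date of appointment to the Order (earlier first): Harlow (Sep 2, 2004) before Bianchi, Espinoza, Moreau and Nakamura (Mar 13, 2007).
Bianchi, Espinoza, Moreau and Nakamura are each Grand Cross, so the next rule applies.
Among Bianchi, Espinoza, Moreau and Nakamura, alphabetically by surname: Bianchi before Espinoza before Moreau before Nakamura.
Order: Okonkwo, Sorensen, Harlow, Bianchi, Espinoza, Moreau, Nakamura.

Bianchi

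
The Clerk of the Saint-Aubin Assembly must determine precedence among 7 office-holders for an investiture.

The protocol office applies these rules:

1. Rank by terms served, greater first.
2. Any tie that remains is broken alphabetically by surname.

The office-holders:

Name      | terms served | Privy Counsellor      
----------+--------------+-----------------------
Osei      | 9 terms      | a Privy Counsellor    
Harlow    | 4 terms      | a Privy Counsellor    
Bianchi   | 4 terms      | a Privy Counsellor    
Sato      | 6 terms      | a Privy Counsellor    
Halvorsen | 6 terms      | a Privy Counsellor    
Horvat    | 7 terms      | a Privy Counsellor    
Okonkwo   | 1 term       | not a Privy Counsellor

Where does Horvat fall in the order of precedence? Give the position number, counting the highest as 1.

By terms served (higher first): Osei (9 terms); then Horvat (7 terms); then Halvorsen and Sato (both 6 terms); then Bianchi and Harlow (both 4 terms); then Okonkwo (1 term).
Among Halvorsen and Sato, alphabetically by surname: Halvorsen before Sato.
Among Bianchi and Harlow, alphabetically by surname: Bianchi before Harlow.
Order: Osei, Horvat, Halvorsen, Sato, Bianchi, Harlow, Okonkwo. So position 2.

2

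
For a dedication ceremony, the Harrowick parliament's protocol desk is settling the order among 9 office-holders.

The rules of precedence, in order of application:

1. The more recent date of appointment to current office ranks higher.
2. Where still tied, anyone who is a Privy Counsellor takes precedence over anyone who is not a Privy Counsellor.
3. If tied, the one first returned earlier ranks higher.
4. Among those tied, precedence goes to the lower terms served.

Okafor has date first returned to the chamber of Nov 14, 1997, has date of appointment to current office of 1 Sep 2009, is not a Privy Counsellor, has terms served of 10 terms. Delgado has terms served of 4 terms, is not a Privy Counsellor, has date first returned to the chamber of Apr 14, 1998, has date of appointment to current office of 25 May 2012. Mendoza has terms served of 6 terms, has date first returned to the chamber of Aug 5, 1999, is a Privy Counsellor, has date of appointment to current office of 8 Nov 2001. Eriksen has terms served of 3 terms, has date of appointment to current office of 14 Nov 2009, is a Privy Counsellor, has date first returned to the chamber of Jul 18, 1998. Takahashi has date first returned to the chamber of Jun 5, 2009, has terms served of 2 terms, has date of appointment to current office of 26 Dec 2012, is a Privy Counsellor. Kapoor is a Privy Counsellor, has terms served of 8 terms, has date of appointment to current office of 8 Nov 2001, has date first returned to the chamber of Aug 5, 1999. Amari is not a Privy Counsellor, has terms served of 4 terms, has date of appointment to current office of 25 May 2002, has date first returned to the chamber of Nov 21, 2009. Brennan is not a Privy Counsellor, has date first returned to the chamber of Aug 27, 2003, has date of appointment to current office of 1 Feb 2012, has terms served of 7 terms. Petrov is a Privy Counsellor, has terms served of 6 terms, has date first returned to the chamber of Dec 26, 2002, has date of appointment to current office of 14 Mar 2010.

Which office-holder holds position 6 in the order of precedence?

By date of appointment to current office (later first): Takahashi (26 Dec 2012); then Delgado (25 May 2012); then Brennan (1 Feb 2012); then Petrov (14 Mar 2010); then Eriksen (14 Nov 2009); then Okafor (1 Sep 2009); then Amari (25 May 2002); then Mendoza and Kapoor (both 8 Nov 2001).
Mendoza and Kapoor are each a Privy Counsellor, so the next rule applies.
Mendoza and Kapoor both have date first returned to the chamber Aug 5, 1999, so the next rule applies.
Among Mendoza and Kapoor, by terms served (lower first): Mendoza (6 terms) before Kapoor (8 terms).
Order: Takahashi, Delgado, Brennan, Petrov, Eriksen, Okafor, Amari, Mendoza, Kapoor.

Okafor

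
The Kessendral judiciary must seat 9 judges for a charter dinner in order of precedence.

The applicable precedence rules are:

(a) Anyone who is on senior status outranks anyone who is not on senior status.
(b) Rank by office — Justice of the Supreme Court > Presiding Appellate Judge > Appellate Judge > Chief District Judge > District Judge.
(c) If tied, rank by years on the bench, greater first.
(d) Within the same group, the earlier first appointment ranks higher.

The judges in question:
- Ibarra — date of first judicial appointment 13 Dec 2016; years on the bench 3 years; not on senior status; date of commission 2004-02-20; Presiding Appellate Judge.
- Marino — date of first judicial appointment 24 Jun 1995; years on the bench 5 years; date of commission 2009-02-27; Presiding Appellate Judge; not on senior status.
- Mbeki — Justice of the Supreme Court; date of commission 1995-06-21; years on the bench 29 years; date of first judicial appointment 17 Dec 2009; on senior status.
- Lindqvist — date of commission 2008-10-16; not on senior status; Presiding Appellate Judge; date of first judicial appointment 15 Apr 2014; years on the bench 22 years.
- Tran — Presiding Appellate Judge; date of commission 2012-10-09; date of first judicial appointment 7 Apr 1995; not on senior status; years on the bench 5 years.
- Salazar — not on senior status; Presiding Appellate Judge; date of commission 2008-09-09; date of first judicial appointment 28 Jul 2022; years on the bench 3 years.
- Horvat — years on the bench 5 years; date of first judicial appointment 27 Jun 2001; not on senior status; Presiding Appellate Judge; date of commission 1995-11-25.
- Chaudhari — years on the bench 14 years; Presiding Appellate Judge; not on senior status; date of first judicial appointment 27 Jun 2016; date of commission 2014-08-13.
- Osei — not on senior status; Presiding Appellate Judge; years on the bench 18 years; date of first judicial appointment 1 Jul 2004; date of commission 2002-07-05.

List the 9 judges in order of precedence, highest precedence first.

Mbeki, Lindqvist, Osei, Chaudhari, Tran, Marino, Horvat, Ibarra, Salazar

By the first rule: Mbeki (on senior status); then Lindqvist, Osei, Chaudhari, Tran, Marino, Horvat, Ibarra and Salazar (each not on senior status).
Lindqvist, Osei, Chaudhari, Tran, Marino, Horvat, Ibarra and Salazar are each Presiding Appellate Judge, so the next rule applies.
Among Lindqvist, Osei, Chaudhari, Tran, Marino, Horvat, Ibarra and Salazar, by years on the bench (higher first): Lindqvist (22 years) before Osei (18 years) before Chaudhari (14 years) before Tran, Marino and Horvat (5 years) before Ibarra and Salazar (3 years).
Among Tran, Marino and Horvat, by date of first judicial appointment (earlier first): Tran (7 Apr 1995) before Marino (24 Jun 1995) before Horvat (27 Jun 2001).
Among Ibarra and Salazar, by date of first judicial appointment (earlier first): Ibarra (13 Dec 2016) before Salazar (28 Jul 2022).
Full order: Mbeki, Lindqvist, Osei, Chaudhari, Tran, Marino, Horvat, Ibarra, Salazar.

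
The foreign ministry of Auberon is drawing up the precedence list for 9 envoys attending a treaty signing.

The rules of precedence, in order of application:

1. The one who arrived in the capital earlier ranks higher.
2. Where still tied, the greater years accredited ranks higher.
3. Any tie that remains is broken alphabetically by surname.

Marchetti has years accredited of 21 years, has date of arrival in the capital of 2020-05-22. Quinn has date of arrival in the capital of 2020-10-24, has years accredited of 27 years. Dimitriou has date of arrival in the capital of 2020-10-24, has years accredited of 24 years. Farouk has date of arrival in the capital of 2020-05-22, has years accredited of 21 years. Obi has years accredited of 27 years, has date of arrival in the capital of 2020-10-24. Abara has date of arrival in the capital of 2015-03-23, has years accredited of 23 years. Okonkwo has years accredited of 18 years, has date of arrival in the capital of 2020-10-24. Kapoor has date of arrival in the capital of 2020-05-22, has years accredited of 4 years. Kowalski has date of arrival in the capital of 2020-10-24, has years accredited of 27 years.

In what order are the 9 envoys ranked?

By date of arrival in the capital (earlier first): Abara (2015-03-23); then Farouk, Marchetti and Kapoor (each 2020-05-22); then Kowalski, Obi, Quinn, Dimitriou and Okonkwo (each 2020-10-24).
Among Farouk, Marchetti and Kapoor, by years accredited (higher first): Farouk and Marchetti (21 years) before Kapoor (4 years).
Among Farouk and Marchetti, alphabetically by surname: Farouk before Marchetti.
Among Kowalski, Obi, Quinn, Dimitriou and Okonkwo, by years accredited (higher first): Kowalski, Obi and Quinn (27 years) before Dimitriou (24 years) before Okonkwo (18 years).
Among Kowalski, Obi and Quinn, alphabetically by surname: Kowalski before Obi before Quinn.
Full order: Abara, Farouk, Marchetti, Kapoor, Kowalski, Obi, Quinn, Dimitriou, Okonkwo.

Abara, Farouk, Marchetti, Kapoor, Kowalski, Obi, Quinn, Dimitriou, Okonkwo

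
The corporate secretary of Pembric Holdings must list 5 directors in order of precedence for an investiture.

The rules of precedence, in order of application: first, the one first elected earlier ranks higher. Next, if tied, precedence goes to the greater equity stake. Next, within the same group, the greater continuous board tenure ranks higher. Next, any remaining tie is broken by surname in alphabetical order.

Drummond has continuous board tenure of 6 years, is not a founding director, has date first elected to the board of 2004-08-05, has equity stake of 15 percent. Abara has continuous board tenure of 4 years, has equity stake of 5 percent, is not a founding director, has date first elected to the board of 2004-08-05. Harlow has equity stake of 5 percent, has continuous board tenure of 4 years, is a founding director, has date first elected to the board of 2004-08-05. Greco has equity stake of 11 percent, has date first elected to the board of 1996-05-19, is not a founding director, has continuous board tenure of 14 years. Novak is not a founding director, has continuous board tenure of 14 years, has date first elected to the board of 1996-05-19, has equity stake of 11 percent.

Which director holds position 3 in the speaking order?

Drummond

By date first elected to the board (earlier first): Greco and Novak (both 1996-05-19); then Drummond, Abara and Harlow (each 2004-08-05).
Greco and Novak both have equity stake 11 percent, so the next rule applies.
Greco and Novak both have continuous board tenure 14 years, so the next rule applies.
Among Greco and Novak, alphabetically by surname: Greco before Novak.
Among Drummond, Abara and Harlow, by equity stake (higher first): Drummond (15 percent) before Abara and Harlow (5 percent).
Abara and Harlow both have continuous board tenure 4 years, so the next rule applies.
Among Abara and Harlow, alphabetically by surname: Abara before Harlow.
Order: Greco, Novak, Drummond, Abara, Harlow.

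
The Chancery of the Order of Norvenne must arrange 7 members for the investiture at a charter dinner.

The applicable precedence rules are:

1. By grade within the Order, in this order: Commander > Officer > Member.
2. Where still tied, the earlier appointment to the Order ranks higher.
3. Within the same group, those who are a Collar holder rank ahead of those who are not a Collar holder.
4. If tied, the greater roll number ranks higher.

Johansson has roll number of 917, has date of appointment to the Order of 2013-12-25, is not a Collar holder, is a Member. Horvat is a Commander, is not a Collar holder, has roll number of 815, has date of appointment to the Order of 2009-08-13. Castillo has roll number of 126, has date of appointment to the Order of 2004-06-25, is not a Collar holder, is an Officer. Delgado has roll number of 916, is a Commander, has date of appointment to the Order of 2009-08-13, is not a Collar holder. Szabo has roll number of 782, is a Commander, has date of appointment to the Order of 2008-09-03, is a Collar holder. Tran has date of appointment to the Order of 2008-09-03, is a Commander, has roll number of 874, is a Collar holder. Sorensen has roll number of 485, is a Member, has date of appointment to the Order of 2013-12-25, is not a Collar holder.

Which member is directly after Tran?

Szabo

By grade within the Order: Tran, Szabo, Delgado and Horvat (Commander); then Castillo (Officer); then Johansson and Sorensen (Member).
Among Tran, Szabo, Delgado and Horvat, by date of appointment to the Order (earlier first): Tran and Szabo (2008-09-03) before Delgado and Horvat (2009-08-13).
Tran and Szabo are each a Collar holder, so the next rule applies.
Among Tran and Szabo, by roll number (higher first): Tran (874) before Szabo (782).
Delgado and Horvat are each not a Collar holder, so the next rule applies.
Among Delgado and Horvat, by roll number (higher first): Delgado (916) before Horvat (815).
Johansson and Sorensen both have date of appointment to the Order 2013-12-25, so the next rule applies.
Johansson and Sorensen are each not a Collar holder, so the next rule applies.
Among Johansson and Sorensen, by roll number (higher first): Johansson (917) before Sorensen (485).
Order: Tran, Szabo, Delgado, Horvat, Castillo, Johansson, Sorensen.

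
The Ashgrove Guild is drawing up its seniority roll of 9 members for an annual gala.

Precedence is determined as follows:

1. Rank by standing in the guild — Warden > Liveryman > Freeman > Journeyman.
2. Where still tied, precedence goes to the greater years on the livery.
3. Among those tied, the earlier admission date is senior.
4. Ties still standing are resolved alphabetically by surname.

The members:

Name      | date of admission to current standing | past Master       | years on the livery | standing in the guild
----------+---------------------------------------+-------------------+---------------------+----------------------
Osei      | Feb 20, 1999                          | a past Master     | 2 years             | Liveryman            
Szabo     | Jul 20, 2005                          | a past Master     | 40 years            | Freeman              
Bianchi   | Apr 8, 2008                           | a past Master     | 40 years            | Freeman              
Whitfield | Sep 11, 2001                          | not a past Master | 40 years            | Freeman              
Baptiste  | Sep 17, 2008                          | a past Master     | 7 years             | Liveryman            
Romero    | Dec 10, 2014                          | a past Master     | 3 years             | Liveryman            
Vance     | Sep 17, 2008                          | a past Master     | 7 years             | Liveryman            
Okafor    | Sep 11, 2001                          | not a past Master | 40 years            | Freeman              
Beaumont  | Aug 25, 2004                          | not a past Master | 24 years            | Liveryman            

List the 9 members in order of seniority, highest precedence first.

By standing in the guild: Beaumont, Baptiste, Vance, Romero and Osei (Liveryman); then Okafor, Whitfield, Szabo and Bianchi (Freeman).
Among Beaumont, Baptiste, Vance, Romero and Osei, by years on the livery (higher first): Beaumont (24 years) before Baptiste and Vance (7 years) before Romero (3 years) before Osei (2 years).
Baptiste and Vance both have date of admission to current standing Sep 17, 2008, so the next rule applies.
Among Baptiste and Vance, alphabetically by surname: Baptiste before Vance.
Okafor, Whitfield, Szabo and Bianchi all have years on the livery 40 years, so the next rule applies.
Among Okafor, Whitfield, Szabo and Bianchi, by date of admission to current standing (earlier first): Okafor and Whitfield (Sep 11, 2001) before Szabo (Jul 20, 2005) before Bianchi (Apr 8, 2008).
Among Okafor and Whitfield, alphabetically by surname: Okafor before Whitfield.
Full order: Beaumont, Baptiste, Vance, Romero, Osei, Okafor, Whitfield, Szabo, Bianchi.

Beaumont, Baptiste, Vance, Romero, Osei, Okafor, Whitfield, Szabo, Bianchi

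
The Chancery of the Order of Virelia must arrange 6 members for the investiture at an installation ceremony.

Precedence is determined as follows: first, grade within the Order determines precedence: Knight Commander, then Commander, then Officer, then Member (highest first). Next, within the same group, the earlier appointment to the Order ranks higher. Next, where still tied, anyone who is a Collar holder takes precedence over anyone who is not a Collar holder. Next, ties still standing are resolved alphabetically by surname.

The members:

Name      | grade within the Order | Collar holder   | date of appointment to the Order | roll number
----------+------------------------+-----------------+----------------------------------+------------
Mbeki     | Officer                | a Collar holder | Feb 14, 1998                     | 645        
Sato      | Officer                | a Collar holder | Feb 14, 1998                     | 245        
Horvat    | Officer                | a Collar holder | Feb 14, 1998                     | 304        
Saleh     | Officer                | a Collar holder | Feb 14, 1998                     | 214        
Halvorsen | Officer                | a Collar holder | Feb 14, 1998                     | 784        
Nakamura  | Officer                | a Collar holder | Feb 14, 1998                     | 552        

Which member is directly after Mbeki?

Nakamura

By grade within the Order: Halvorsen, Horvat, Mbeki, Nakamura, Saleh and Sato (Officer).
Halvorsen, Horvat, Mbeki, Nakamura, Saleh and Sato all have date of appointment to the Order Feb 14, 1998, so the next rule applies.
Halvorsen, Horvat, Mbeki, Nakamura, Saleh and Sato are each a Collar holder, so the next rule applies.
Among Halvorsen, Horvat, Mbeki, Nakamura, Saleh and Sato, alphabetically by surname: Halvorsen before Horvat before Mbeki before Nakamura before Saleh before Sato.
Order: Halvorsen, Horvat, Mbeki, Nakamura, Saleh, Sato.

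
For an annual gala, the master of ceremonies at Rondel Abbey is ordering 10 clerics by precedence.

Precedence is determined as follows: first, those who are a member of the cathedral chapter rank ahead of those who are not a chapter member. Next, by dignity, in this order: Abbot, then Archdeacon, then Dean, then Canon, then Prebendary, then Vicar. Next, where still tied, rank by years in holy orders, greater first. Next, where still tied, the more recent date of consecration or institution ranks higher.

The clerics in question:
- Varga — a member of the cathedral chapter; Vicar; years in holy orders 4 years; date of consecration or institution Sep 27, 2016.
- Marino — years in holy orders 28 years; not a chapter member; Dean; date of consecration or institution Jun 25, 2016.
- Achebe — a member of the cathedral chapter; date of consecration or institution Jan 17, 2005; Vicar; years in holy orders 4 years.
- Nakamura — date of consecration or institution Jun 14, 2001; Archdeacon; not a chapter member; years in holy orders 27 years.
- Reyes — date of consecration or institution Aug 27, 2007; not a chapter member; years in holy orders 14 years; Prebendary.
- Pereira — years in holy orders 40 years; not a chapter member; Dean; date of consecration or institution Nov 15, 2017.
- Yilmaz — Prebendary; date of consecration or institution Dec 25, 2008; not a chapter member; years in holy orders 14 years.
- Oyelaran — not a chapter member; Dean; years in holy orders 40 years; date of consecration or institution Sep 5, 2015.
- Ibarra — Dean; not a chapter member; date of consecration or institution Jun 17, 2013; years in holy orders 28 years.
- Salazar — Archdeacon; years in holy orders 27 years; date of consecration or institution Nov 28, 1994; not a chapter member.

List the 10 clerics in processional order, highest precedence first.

Varga, Achebe, Nakamura, Salazar, Pereira, Oyelaran, Marino, Ibarra, Yilmaz, Reyes

By the first rule: Varga and Achebe (both a member of the cathedral chapter); then Nakamura, Salazar, Pereira, Oyelaran, Marino, Ibarra, Yilmaz and Reyes (each not a chapter member).
Varga and Achebe are each Vicar, so the next rule applies.
Varga and Achebe both have years in holy orders 4 years, so the next rule applies.
Among Varga and Achebe, by date of consecration or institution (later first): Varga (Sep 27, 2016) before Achebe (Jan 17, 2005).
Among Nakamura, Salazar, Pereira, Oyelaran, Marino, Ibarra, Yilmaz and Reyes, by dignity: Nakamura and Salazar (Archdeacon) before Pereira, Oyelaran, Marino and Ibarra (Dean) before Yilmaz and Reyes (Prebendary).
Nakamura and Salazar both have years in holy orders 27 years, so the next rule applies.
Among Nakamura and Salazar, by date of consecration or institution (later first): Nakamura (Jun 14, 2001) before Salazar (Nov 28, 1994).
Among Pereira, Oyelaran, Marino and Ibarra, by years in holy orders (higher first): Pereira and Oyelaran (40 years) before Marino and Ibarra (28 years).
Among Pereira and Oyelaran, by date of consecration or institution (later first): Pereira (Nov 15, 2017) before Oyelaran (Sep 5, 2015).
Among Marino and Ibarra, by date of consecration or institution (later first): Marino (Jun 25, 2016) before Ibarra (Jun 17, 2013).
Yilmaz and Reyes both have years in holy orders 14 years, so the next rule applies.
Among Yilmaz and Reyes, by date of consecration or institution (later first): Yilmaz (Dec 25, 2008) before Reyes (Aug 27, 2007).
Full order: Varga, Achebe, Nakamura, Salazar, Pereira, Oyelaran, Marino, Ibarra, Yilmaz, Reyes.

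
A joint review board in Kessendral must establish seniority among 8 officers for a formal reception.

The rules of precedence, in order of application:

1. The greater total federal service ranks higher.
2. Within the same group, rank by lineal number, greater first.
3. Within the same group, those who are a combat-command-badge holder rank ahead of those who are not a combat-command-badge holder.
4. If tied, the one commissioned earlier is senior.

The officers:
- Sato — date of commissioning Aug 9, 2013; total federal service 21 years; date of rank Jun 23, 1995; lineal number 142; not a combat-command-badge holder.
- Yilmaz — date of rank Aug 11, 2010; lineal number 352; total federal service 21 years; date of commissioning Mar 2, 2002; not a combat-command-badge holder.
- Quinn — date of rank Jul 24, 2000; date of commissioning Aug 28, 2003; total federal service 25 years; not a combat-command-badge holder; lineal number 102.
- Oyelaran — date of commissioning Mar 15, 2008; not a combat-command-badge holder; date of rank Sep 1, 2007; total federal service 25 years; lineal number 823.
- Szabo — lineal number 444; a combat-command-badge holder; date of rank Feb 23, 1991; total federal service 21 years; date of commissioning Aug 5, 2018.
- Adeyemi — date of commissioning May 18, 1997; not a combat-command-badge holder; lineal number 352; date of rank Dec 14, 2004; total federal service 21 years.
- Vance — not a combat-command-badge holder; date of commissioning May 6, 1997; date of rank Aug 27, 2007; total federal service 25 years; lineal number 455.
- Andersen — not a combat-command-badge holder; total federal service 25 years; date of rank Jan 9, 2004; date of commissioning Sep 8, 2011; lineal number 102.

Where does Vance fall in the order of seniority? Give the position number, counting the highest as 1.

By total federal service (higher first): Oyelaran, Vance, Quinn and Andersen (each 25 years); then Szabo, Adeyemi, Yilmaz and Sato (each 21 years).
Among Oyelaran, Vance, Quinn and Andersen, by lineal number (higher first): Oyelaran (823) before Vance (455) before Quinn and Andersen (102).
Quinn and Andersen are each not a combat-command-badge holder, so the next rule applies.
Among Quinn and Andersen, by date of commissioning (earlier first): Quinn (Aug 28, 2003) before Andersen (Sep 8, 2011).
Among Szabo, Adeyemi, Yilmaz and Sato, by lineal number (higher first): Szabo (444) before Adeyemi and Yilmaz (352) before Sato (142).
Adeyemi and Yilmaz are each not a combat-command-badge holder, so the next rule applies.
Among Adeyemi and Yilmaz, by date of commissioning (earlier first): Adeyemi (May 18, 1997) before Yilmaz (Mar 2, 2002).
Order: Oyelaran, Vance, Quinn, Andersen, Szabo, Adeyemi, Yilmaz, Sato. So position 2.

2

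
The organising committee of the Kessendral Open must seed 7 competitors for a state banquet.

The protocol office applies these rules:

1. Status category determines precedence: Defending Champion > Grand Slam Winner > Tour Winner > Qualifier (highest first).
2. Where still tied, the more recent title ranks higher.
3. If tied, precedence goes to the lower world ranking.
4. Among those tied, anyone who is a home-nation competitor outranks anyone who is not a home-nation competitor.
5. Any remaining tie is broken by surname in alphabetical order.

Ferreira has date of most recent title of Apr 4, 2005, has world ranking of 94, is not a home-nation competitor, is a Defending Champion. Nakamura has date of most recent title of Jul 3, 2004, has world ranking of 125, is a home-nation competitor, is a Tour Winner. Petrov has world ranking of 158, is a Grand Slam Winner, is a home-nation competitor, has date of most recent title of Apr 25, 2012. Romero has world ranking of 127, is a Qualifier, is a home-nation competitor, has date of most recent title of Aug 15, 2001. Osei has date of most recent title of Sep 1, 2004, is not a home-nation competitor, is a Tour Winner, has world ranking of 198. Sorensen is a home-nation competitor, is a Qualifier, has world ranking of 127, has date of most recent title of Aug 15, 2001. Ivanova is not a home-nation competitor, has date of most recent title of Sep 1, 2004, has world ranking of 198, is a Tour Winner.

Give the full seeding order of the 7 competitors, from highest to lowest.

Ferreira, Petrov, Ivanova, Osei, Nakamura, Romero, Sorensen

By status category: Ferreira (Defending Champion); then Petrov (Grand Slam Winner); then Ivanova, Osei and Nakamura (Tour Winner); then Romero and Sorensen (Qualifier).
Among Ivanova, Osei and Nakamura, by date of most recent title (later first): Ivanova and Osei (Sep 1, 2004) before Nakamura (Jul 3, 2004).
Ivanova and Osei both have world ranking 198, so the next rule applies.
Ivanova and Osei are each not a home-nation competitor, so the next rule applies.
Among Ivanova and Osei, alphabetically by surname: Ivanova before Osei.
Romero and Sorensen both have date of most recent title Aug 15, 2001, so the next rule applies.
Romero and Sorensen both have world ranking 127, so the next rule applies.
Romero and Sorensen are each a home-nation competitor, so the next rule applies.
Among Romero and Sorensen, alphabetically by surname: Romero before Sorensen.
Full order: Ferreira, Petrov, Ivanova, Osei, Nakamura, Romero, Sorensen.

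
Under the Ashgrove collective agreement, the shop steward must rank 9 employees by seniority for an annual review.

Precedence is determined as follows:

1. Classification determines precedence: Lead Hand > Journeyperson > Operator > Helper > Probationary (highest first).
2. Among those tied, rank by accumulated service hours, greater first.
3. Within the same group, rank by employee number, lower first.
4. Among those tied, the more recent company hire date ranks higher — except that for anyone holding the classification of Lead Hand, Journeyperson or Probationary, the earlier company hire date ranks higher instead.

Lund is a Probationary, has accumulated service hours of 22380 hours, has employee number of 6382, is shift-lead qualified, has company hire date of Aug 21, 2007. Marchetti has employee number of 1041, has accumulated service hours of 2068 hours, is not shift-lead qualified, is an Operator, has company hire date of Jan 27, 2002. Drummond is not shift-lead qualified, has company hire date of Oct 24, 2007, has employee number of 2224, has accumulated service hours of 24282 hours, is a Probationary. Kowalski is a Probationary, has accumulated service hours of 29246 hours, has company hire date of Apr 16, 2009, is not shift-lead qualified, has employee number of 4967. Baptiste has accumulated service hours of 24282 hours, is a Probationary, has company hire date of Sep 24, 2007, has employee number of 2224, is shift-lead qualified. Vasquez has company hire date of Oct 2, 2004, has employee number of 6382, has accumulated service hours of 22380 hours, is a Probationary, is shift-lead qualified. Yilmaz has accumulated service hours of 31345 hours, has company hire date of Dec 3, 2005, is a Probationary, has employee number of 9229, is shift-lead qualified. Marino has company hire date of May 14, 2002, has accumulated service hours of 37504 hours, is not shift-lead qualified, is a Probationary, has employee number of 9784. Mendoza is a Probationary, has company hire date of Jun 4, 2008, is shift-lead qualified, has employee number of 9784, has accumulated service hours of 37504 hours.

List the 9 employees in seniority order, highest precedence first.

By classification: Marchetti (Operator); then Marino, Mendoza, Yilmaz, Kowalski, Baptiste, Drummond, Vasquez and Lund (Probationary).
Among Marino, Mendoza, Yilmaz, Kowalski, Baptiste, Drummond, Vasquez and Lund, by accumulated service hours (higher first): Marino and Mendoza (37504 hours) before Yilmaz (31345 hours) before Kowalski (29246 hours) before Baptiste and Drummond (24282 hours) before Vasquez and Lund (22380 hours).
Marino and Mendoza both have employee number 9784, so the next rule applies.
Among Marino and Mendoza, by company hire date (earlier first) (reversed rule for this group): Marino (May 14, 2002) before Mendoza (Jun 4, 2008).
Baptiste and Drummond both have employee number 2224, so the next rule applies.
Among Baptiste and Drummond, by company hire date (earlier first) (reversed rule for this group): Baptiste (Sep 24, 2007) before Drummond (Oct 24, 2007).
Vasquez and Lund both have employee number 6382, so the next rule applies.
Among Vasquez and Lund, by company hire date (earlier first) (reversed rule for this group): Vasquez (Oct 2, 2004) before Lund (Aug 21, 2007).
Full order: Marchetti, Marino, Mendoza, Yilmaz, Kowalski, Baptiste, Drummond, Vasquez, Lund.

Marchetti, Marino, Mendoza, Yilmaz, Kowalski, Baptiste, Drummond, Vasquez, Lund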